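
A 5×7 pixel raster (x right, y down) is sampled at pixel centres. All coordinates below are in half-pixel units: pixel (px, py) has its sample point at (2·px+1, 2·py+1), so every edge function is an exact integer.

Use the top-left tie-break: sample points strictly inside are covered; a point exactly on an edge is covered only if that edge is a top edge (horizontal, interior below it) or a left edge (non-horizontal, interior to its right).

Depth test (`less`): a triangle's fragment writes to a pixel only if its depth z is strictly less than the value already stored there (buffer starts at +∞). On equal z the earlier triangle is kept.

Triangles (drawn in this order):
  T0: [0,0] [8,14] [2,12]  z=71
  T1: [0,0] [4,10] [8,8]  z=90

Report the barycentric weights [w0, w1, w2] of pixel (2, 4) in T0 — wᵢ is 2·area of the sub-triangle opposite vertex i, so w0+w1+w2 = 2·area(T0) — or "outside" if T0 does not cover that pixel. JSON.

T0:
  2·area = 68
  edge (0, 0)→(8, 14): d=(8,14) right/bottom  bias=-1
  edge (8, 14)→(2, 12): d=(-6,-2) top-left  bias=+0
  edge (2, 12)→(0, 0): d=(-2,-12) top-left  bias=+0
    (0,1)@(1, 3): e=[10,52,6] → X
    (1,1)@(3, 3): e=[-18,56,30] → .
    (0,2)@(1, 5): e=[26,40,2] → X
    (1,2)@(3, 5): e=[-2,44,26] → .
    (0,3)@(1, 7): e=[42,28,-2] → .
    (1,3)@(3, 7): e=[14,32,22] → X
    (2,3)@(5, 7): e=[-14,36,46] → .
    (1,4)@(3, 9): e=[30,20,18] → X
    (2,4)@(5, 9): e=[2,24,42] → X
    (3,4)@(7, 9): e=[-26,28,66] → .
    (1,5)@(3, 11): e=[46,8,14] → X
    (3,5)@(7, 11): e=[-10,16,62] → .
    (2,6)@(5, 13): e=[34,0,34] → X  [on edge]
  covered (9 px):
    . . . . .
    X . . . .
    X . . . .
    . X . . .
    . X X . .
    . X X . .
    . . X X .
T1:
  2·area = 48  (B↔C swapped to make it positive)
  edge (0, 0)→(8, 8): d=(8,8) right/bottom  bias=-1
  edge (8, 8)→(4, 10): d=(-4,2) right/bottom  bias=-1
  edge (4, 10)→(0, 0): d=(-4,-10) top-left  bias=+0
    (0,0)@(1, 1): e=[0,42,6] → .  [on edge]
    (1,1)@(3, 3): e=[0,30,18] → .  [on edge]
    (1,2)@(3, 5): e=[16,22,10] → X
    (2,2)@(5, 5): e=[0,18,30] → .  [on edge]
    (1,3)@(3, 7): e=[32,14,2] → X
    (2,3)@(5, 7): e=[16,10,22] → X
    (3,3)@(7, 7): e=[0,6,42] → .  [on edge]
    (1,4)@(3, 9): e=[48,6,-6] → .
    (2,4)@(5, 9): e=[32,2,14] → X
    (3,4)@(7, 9): e=[16,-2,34] → .
    (4,4)@(9, 9): e=[0,-6,54] → .  [on edge]
    (2,5)@(5, 11): e=[48,-6,6] → .
  covered (4 px):
    . . . . .
    . . . . .
    . X . . .
    . X X . .
    . . X . .
    . . . . .
    . . . . .

Final: [24,42,2]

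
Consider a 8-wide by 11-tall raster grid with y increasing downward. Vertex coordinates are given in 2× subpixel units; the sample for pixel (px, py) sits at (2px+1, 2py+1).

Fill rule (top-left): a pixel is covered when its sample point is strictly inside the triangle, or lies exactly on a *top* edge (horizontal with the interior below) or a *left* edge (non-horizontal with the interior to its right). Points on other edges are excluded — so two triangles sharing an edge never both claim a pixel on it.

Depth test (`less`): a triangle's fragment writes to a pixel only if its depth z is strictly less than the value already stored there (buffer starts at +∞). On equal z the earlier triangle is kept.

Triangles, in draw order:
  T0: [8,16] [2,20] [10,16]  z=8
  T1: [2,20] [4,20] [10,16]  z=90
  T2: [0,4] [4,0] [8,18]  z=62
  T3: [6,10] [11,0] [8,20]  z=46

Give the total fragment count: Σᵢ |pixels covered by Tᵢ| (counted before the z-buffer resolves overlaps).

T0:
  2·area = 8  (B↔C swapped to make it positive)
  edge (8, 16)→(10, 16): d=(2,0) top-left  bias=+0
  edge (10, 16)→(2, 20): d=(-8,4) right/bottom  bias=-1
  edge (2, 20)→(8, 16): d=(6,-4) top-left  bias=+0
    (3,8)@(7, 17): e=[2,4,2] → X
    (4,8)@(9, 17): e=[2,-4,10] → .
    (3,9)@(7, 19): e=[6,-12,14] → .
  covered (1 px):
    . . . . . . . .
    . . . . . . . .
    . . . . . . . .
    . . . . . . . .
    . . . . . . . .
    . . . . . . . .
    . . . . . . . .
    . . . . . . . .
    . . . X . . . .
    . . . . . . . .
    . . . . . . . .
T1:
  2·area = 8  (B↔C swapped to make it positive)
  edge (2, 20)→(10, 16): d=(8,-4) top-left  bias=+0
  edge (10, 16)→(4, 20): d=(-6,4) right/bottom  bias=-1
  edge (4, 20)→(2, 20): d=(-2,0) right/bottom  bias=-1
    (2,9)@(5, 19): e=[4,2,2] → X
    (3,9)@(7, 19): e=[12,-6,2] → .
    (2,10)@(5, 21): e=[20,-10,-2] → .
  covered (1 px):
    . . . . . . . .
    . . . . . . . .
    . . . . . . . .
    . . . . . . . .
    . . . . . . . .
    . . . . . . . .
    . . . . . . . .
    . . . . . . . .
    . . . . . . . .
    . . X . . . . .
    . . . . . . . .
T2:
  2·area = 88
  edge (0, 4)→(4, 0): d=(4,-4) top-left  bias=+0
  edge (4, 0)→(8, 18): d=(4,18) right/bottom  bias=-1
  edge (8, 18)→(0, 4): d=(-8,-14) top-left  bias=+0
    (1,0)@(3, 1): e=[0,22,66] → X  [on edge]
    (2,0)@(5, 1): e=[8,-14,94] → .
    (0,1)@(1, 3): e=[0,66,22] → X  [on edge]
    (2,1)@(5, 3): e=[16,-6,78] → .
    (0,2)@(1, 5): e=[8,74,6] → X
    (2,2)@(5, 5): e=[24,2,62] → X
    (3,2)@(7, 5): e=[32,-34,90] → .
    (0,3)@(1, 7): e=[16,82,-10] → .
    (1,3)@(3, 7): e=[24,46,18] → X
    (3,3)@(7, 7): e=[40,-26,74] → .
    (1,4)@(3, 9): e=[32,54,2] → X
    (3,4)@(7, 9): e=[48,-18,58] → .
  covered (12 px):
    . X . . . . . .
    X X . . . . . .
    X X X . . . . .
    . X X . . . . .
    . X X . . . . .
    . . X . . . . .
    . . . . . . . .
    . . . X . . . .
    . . . . . . . .
    . . . . . . . .
    . . . . . . . .
T3:
  2·area = 70
  edge (6, 10)→(11, 0): d=(5,-10) top-left  bias=+0
  edge (11, 0)→(8, 20): d=(-3,20) right/bottom  bias=-1
  edge (8, 20)→(6, 10): d=(-2,-10) top-left  bias=+0
    (2,2)@(5, 5): e=[-35,105,0] → .  [on edge]
    (4,2)@(9, 5): e=[5,25,40] → X
    (5,2)@(11, 5): e=[25,-15,60] → .
    (4,3)@(9, 7): e=[15,19,36] → X
    (5,3)@(11, 7): e=[35,-21,56] → .
    (3,4)@(7, 9): e=[5,53,12] → X
    (5,4)@(11, 9): e=[45,-27,52] → .
    (3,5)@(7, 11): e=[15,47,8] → X
    (5,5)@(11, 11): e=[55,-33,48] → .
    (3,6)@(7, 13): e=[25,41,4] → X
    (5,6)@(11, 13): e=[65,-39,44] → .
    (3,7)@(7, 15): e=[35,35,0] → X  [on edge]
  covered (9 px):
    . . . . . . . .
    . . . . . . . .
    . . . . X . . .
    . . . . X . . .
    . . . X X . . .
    . . . X X . . .
    . . . X X . . .
    . . . X . . . .
    . . . . . . . .
    . . . . . . . .
    . . . . . . . .

Result: 23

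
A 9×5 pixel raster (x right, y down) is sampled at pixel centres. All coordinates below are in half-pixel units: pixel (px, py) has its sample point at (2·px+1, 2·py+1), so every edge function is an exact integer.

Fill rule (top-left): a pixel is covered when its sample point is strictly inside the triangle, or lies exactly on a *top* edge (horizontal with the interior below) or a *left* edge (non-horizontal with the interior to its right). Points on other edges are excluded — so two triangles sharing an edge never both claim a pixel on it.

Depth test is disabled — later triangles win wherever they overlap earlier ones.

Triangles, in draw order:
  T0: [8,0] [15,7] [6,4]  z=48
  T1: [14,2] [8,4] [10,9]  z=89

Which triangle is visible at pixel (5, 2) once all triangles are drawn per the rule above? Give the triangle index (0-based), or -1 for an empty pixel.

T0:
  2·area = 42
  edge (8, 0)→(15, 7): d=(7,7) right/bottom  bias=-1
  edge (15, 7)→(6, 4): d=(-9,-3) top-left  bias=+0
  edge (6, 4)→(8, 0): d=(2,-4) top-left  bias=+0
    (4,0)@(9, 1): e=[0,36,6] → ·  [on edge]
    (1,1)@(3, 3): e=[56,0,-14] → ·  [on edge]
    (3,1)@(7, 3): e=[28,12,2] → █
    (4,1)@(9, 3): e=[14,18,10] → █
    (5,1)@(11, 3): e=[0,24,18] → ·  [on edge]
    (3,2)@(7, 5): e=[42,-6,6] → ·
    (4,2)@(9, 5): e=[28,0,14] → █  [on edge]
    (5,2)@(11, 5): e=[14,6,22] → █
    (6,2)@(13, 5): e=[0,12,30] → ·  [on edge]
    (4,3)@(9, 7): e=[42,-18,18] → ·
    (5,3)@(11, 7): e=[28,-12,26] → ·
    (7,3)@(15, 7): e=[0,0,42] → ·  [on edge]
    (8,4)@(17, 9): e=[0,-12,54] → ·  [on edge]
  covered (4 px):
    · · · · · · · · ·
    · · · █ █ · · · ·
    · · · · █ █ · · ·
    · · · · · · · · ·
    · · · · · · · · ·
T1:
  2·area = 34  (B↔C swapped to make it positive)
  edge (14, 2)→(10, 9): d=(-4,7) right/bottom  bias=-1
  edge (10, 9)→(8, 4): d=(-2,-5) top-left  bias=+0
  edge (8, 4)→(14, 2): d=(6,-2) top-left  bias=+0
    (8,0)@(17, 1): e=[-17,51,0] → ·  [on edge]
    (5,1)@(11, 3): e=[17,17,0] → █  [on edge]
    (6,1)@(13, 3): e=[3,27,4] → █
    (7,1)@(15, 3): e=[-11,37,8] → ·
    (2,2)@(5, 5): e=[51,-17,0] → ·  [on edge]
    (4,2)@(9, 5): e=[23,3,8] → █
    (6,2)@(13, 5): e=[-5,23,16] → ·
    (4,3)@(9, 7): e=[15,-1,20] → ·
    (5,3)@(11, 7): e=[1,9,24] → █
    (6,3)@(13, 7): e=[-13,19,28] → ·
    (5,4)@(11, 9): e=[-7,5,36] → ·
  covered (5 px):
    · · · · · · · · ·
    · · · · · █ █ · ·
    · · · · █ █ · · ·
    · · · · · █ · · ·
    · · · · · · · · ·

Z-buffer (winner per pixel, '.' = empty):
  . . . . . . . . .
  . . . 0 0 1 1 . .
  . . . . 1 1 . . .
  . . . . . 1 . . .
  . . . . . . . . .

Final: 1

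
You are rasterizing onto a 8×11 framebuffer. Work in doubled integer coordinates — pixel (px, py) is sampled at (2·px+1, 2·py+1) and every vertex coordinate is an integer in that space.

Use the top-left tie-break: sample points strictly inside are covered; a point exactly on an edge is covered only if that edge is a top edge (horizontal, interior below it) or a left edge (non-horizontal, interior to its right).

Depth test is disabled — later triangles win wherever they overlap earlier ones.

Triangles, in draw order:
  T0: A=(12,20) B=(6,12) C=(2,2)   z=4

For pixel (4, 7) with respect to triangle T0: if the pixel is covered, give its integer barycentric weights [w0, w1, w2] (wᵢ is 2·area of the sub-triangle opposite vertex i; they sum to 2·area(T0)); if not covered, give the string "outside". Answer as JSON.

T0:
  2·area = 28
  edge (12, 20)→(6, 12): d=(-6,-8) top-left  bias=+0
  edge (6, 12)→(2, 2): d=(-4,-10) top-left  bias=+0
  edge (2, 2)→(12, 20): d=(10,18) right/bottom  bias=-1
    (2,4)@(5, 9): e=[10,2,16] → █
    (3,4)@(7, 9): e=[26,22,-20] → ·
    (2,5)@(5, 11): e=[-2,-6,36] → ·
    (3,5)@(7, 11): e=[14,14,0] → ·  [on edge]
    (3,6)@(7, 13): e=[2,6,20] → █
    (4,6)@(9, 13): e=[18,26,-16] → ·
    (3,7)@(7, 15): e=[-10,-2,40] → ·
    (4,7)@(9, 15): e=[6,18,4] → █
    (5,7)@(11, 15): e=[22,38,-32] → ·
    (4,8)@(9, 17): e=[-6,10,24] → ·
  covered (3 px):
    · · · · · · · ·
    · · · · · · · ·
    · · · · · · · ·
    · · · · · · · ·
    · · █ · · · · ·
    · · · · · · · ·
    · · · █ · · · ·
    · · · · █ · · ·
    · · · · · · · ·
    · · · · · · · ·
    · · · · · · · ·

Final: [18,4,6]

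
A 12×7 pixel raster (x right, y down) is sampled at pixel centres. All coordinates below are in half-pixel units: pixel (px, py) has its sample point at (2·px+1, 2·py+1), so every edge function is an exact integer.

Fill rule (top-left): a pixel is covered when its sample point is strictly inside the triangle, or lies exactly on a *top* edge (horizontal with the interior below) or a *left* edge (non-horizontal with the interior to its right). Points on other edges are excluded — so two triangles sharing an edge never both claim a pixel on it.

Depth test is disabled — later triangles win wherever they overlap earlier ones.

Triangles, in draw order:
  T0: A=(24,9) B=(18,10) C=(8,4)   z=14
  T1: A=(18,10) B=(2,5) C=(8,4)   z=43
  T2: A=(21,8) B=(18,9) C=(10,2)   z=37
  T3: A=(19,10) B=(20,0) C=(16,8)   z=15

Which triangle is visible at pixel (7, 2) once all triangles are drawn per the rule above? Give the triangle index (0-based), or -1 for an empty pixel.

T0:
  2·area = 46
  edge (24, 9)→(18, 10): d=(-6,1) right/bottom  bias=-1
  edge (18, 10)→(8, 4): d=(-10,-6) top-left  bias=+0
  edge (8, 4)→(24, 9): d=(16,5) right/bottom  bias=-1
    (1,0)@(3, 1): e=[69,0,-23] → .  [on edge]
    (5,2)@(11, 5): e=[37,8,1] → X
    (6,2)@(13, 5): e=[35,20,-9] → .
    (5,3)@(11, 7): e=[25,-12,33] → .
    (6,3)@(13, 7): e=[23,0,23] → X  [on edge]
    (7,3)@(15, 7): e=[21,12,13] → X
    (8,3)@(17, 7): e=[19,24,3] → X
    (9,3)@(19, 7): e=[17,36,-7] → .
    (6,4)@(13, 9): e=[11,-20,55] → .
    (7,4)@(15, 9): e=[9,-8,45] → .
    (8,4)@(17, 9): e=[7,4,35] → X
    (9,4)@(19, 9): e=[5,16,25] → X
    (11,6)@(23, 13): e=[-23,0,69] → .  [on edge]
  covered (8 px):
    . . . . . . . . . . . .
    . . . . . . . . . . . .
    . . . . . X . . . . . .
    . . . . . . X X X . . .
    . . . . . . . . X X X X
    . . . . . . . . . . . .
    . . . . . . . . . . . .
T1:
  2·area = 46
  edge (18, 10)→(2, 5): d=(-16,-5) top-left  bias=+0
  edge (2, 5)→(8, 4): d=(6,-1) top-left  bias=+0
  edge (8, 4)→(18, 10): d=(10,6) right/bottom  bias=-1
    (1,0)@(3, 1): e=[69,-23,0] → .  [on edge]
    (1,2)@(3, 5): e=[5,1,40] → X
    (2,2)@(5, 5): e=[15,3,28] → X
    (3,2)@(7, 5): e=[25,5,16] → X
    (4,2)@(9, 5): e=[35,7,4] → X
    (5,2)@(11, 5): e=[45,9,-8] → .
    (1,3)@(3, 7): e=[-27,13,60] → .
    (2,3)@(5, 7): e=[-17,15,48] → .
    (3,3)@(7, 7): e=[-7,17,36] → .
    (4,3)@(9, 7): e=[3,19,24] → X
    (5,3)@(11, 7): e=[13,21,12] → X
    (6,3)@(13, 7): e=[23,23,0] → .  [on edge]
    (11,6)@(23, 13): e=[-23,69,0] → .  [on edge]
  covered (7 px):
    . . . . . . . . . . . .
    . . . . . . . . . . . .
    . X X X X . . . . . . .
    . . . . X X . . . . . .
    . . . . . . . X . . . .
    . . . . . . . . . . . .
    . . . . . . . . . . . .
T2:
  2·area = 29
  edge (21, 8)→(18, 9): d=(-3,1) right/bottom  bias=-1
  edge (18, 9)→(10, 2): d=(-8,-7) top-left  bias=+0
  edge (10, 2)→(21, 8): d=(11,6) right/bottom  bias=-1
    (7,2)@(15, 5): e=[15,11,3] → X
    (8,2)@(17, 5): e=[13,25,-9] → .
    (7,3)@(15, 7): e=[9,-5,25] → .
    (8,3)@(17, 7): e=[7,9,13] → X
    (9,3)@(19, 7): e=[5,23,1] → X
    (10,3)@(21, 7): e=[3,37,-11] → .
    (8,4)@(17, 9): e=[1,-7,35] → .
    (9,4)@(19, 9): e=[-1,7,23] → .
  covered (3 px):
    . . . . . . . . . . . .
    . . . . . . . . . . . .
    . . . . . . . X . . . .
    . . . . . . . . X X . .
    . . . . . . . . . . . .
    . . . . . . . . . . . .
    . . . . . . . . . . . .
T3:
  2·area = 32  (B↔C swapped to make it positive)
  edge (19, 10)→(16, 8): d=(-3,-2) top-left  bias=+0
  edge (16, 8)→(20, 0): d=(4,-8) top-left  bias=+0
  edge (20, 0)→(19, 10): d=(-1,10) right/bottom  bias=-1
    (9,1)@(19, 3): e=[21,4,7] → X
    (10,1)@(21, 3): e=[25,20,-13] → .
    (9,2)@(19, 5): e=[15,12,5] → X
    (10,2)@(21, 5): e=[19,28,-15] → .
    (8,3)@(17, 7): e=[5,4,23] → X
    (10,3)@(21, 7): e=[13,36,-17] → .
    (8,4)@(17, 9): e=[-1,12,21] → .
    (9,4)@(19, 9): e=[3,28,1] → X
    (10,4)@(21, 9): e=[7,44,-19] → .
    (9,5)@(19, 11): e=[-3,36,-1] → .
  covered (5 px):
    . . . . . . . . . . . .
    . . . . . . . . . X . .
    . . . . . . . . . X . .
    . . . . . . . . X X . .
    . . . . . . . . . X . .
    . . . . . . . . . . . .
    . . . . . . . . . . . .

Z-buffer (winner per pixel, '.' = empty):
  . . . . . . . . . . . .
  . . . . . . . . . 3 . .
  . 1 1 1 1 0 . 2 . 3 . .
  . . . . 1 1 0 0 3 3 . .
  . . . . . . . 1 0 3 0 0
  . . . . . . . . . . . .
  . . . . . . . . . . . .

Final: 2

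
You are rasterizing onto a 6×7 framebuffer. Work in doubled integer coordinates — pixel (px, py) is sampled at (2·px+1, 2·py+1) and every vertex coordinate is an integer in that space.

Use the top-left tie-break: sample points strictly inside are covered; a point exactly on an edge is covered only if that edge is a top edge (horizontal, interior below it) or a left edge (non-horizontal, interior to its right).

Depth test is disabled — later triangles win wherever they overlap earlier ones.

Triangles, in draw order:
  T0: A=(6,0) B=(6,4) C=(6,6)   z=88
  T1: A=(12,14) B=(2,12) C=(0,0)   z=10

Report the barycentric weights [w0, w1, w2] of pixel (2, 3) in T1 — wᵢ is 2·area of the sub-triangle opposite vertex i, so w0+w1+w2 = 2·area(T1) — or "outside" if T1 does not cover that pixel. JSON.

T0:
  degenerate (2·area = 0) — covers nothing
T1:
  2·area = 116
  edge (12, 14)→(2, 12): d=(-10,-2) top-left  bias=+0
  edge (2, 12)→(0, 0): d=(-2,-12) top-left  bias=+0
  edge (0, 0)→(12, 14): d=(12,14) right/bottom  bias=-1
    (0,1)@(1, 3): e=[88,6,22] → X
    (1,1)@(3, 3): e=[92,30,-6] → .
    (0,2)@(1, 5): e=[68,2,46] → X
    (1,2)@(3, 5): e=[72,26,18] → X
    (2,2)@(5, 5): e=[76,50,-10] → .
    (0,3)@(1, 7): e=[48,-2,70] → .
    (1,3)@(3, 7): e=[52,22,42] → X
    (2,3)@(5, 7): e=[56,46,14] → X
    (3,3)@(7, 7): e=[60,70,-14] → .
    (1,4)@(3, 9): e=[32,18,66] → X
    (3,4)@(7, 9): e=[40,66,10] → X
    (4,4)@(9, 9): e=[44,90,-18] → .
    (3,6)@(7, 13): e=[0,58,58] → X  [on edge]
  covered (15 px):
    . . . . . .
    X . . . . .
    X X . . . .
    . X X . . .
    . X X X . .
    . X X X X .
    . . . X X X

Final: [46,14,56]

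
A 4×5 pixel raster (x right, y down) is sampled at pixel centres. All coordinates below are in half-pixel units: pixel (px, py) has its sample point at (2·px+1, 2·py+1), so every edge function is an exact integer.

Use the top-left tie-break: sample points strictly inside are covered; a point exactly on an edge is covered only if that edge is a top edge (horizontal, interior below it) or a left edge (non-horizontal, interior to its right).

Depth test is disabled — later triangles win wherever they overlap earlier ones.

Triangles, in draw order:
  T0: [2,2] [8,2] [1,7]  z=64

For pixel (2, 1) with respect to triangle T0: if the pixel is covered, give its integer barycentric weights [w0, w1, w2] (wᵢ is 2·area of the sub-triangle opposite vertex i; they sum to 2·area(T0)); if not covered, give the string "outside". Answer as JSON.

T0:
  2·area = 30
  edge (2, 2)→(8, 2): d=(6,0) top-left  bias=+0
  edge (8, 2)→(1, 7): d=(-7,5) right/bottom  bias=-1
  edge (1, 7)→(2, 2): d=(1,-5) top-left  bias=+0
    (1,1)@(3, 3): e=[6,18,6] → #
    (2,1)@(5, 3): e=[6,8,16] → #
    (3,1)@(7, 3): e=[6,-2,26] → ·
    (1,2)@(3, 5): e=[18,4,8] → #
    (2,2)@(5, 5): e=[18,-6,18] → ·
    (0,3)@(1, 7): e=[30,0,0] → ·  [on edge]
    (1,3)@(3, 7): e=[30,-10,10] → ·
  covered (3 px):
    · · · ·
    · # # ·
    · # · ·
    · · · ·
    · · · ·

Answer: [8,16,6]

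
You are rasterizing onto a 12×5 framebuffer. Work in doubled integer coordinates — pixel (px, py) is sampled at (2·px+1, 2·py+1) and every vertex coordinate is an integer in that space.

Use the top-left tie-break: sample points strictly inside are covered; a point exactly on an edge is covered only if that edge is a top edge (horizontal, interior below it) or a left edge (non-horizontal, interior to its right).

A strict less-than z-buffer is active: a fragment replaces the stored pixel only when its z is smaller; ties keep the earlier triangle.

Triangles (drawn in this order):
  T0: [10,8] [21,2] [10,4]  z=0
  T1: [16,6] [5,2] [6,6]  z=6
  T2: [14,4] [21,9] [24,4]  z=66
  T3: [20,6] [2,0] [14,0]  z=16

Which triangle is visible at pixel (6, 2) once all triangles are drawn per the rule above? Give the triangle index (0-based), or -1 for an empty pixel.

T0:
  2·area = 44  (B↔C swapped to make it positive)
  edge (10, 8)→(10, 4): d=(0,-4) top-left  bias=+0
  edge (10, 4)→(21, 2): d=(11,-2) top-left  bias=+0
  edge (21, 2)→(10, 8): d=(-11,6) right/bottom  bias=-1
    (8,1)@(17, 3): e=[28,3,13] → X
    (9,1)@(19, 3): e=[36,7,1] → X
    (10,1)@(21, 3): e=[44,11,-11] → .
    (5,2)@(11, 5): e=[4,13,27] → X
    (6,2)@(13, 5): e=[12,17,15] → X
    (7,2)@(15, 5): e=[20,21,3] → X
    (8,2)@(17, 5): e=[28,25,-9] → .
    (9,2)@(19, 5): e=[36,29,-21] → .
    (5,3)@(11, 7): e=[4,35,5] → X
    (6,3)@(13, 7): e=[12,39,-7] → .
    (7,3)@(15, 7): e=[20,43,-19] → .
    (5,4)@(11, 9): e=[4,57,-17] → .
  covered (6 px):
    . . . . . . . . . . . .
    . . . . . . . . X X . .
    . . . . . X X X . . . .
    . . . . . X . . . . . .
    . . . . . . . . . . . .
T1:
  2·area = 40  (B↔C swapped to make it positive)
  edge (16, 6)→(6, 6): d=(-10,0) right/bottom  bias=-1
  edge (6, 6)→(5, 2): d=(-1,-4) top-left  bias=+0
  edge (5, 2)→(16, 6): d=(11,4) right/bottom  bias=-1
    (3,1)@(7, 3): e=[30,7,3] → X
    (4,1)@(9, 3): e=[30,15,-5] → .
    (3,2)@(7, 5): e=[10,5,25] → X
    (4,2)@(9, 5): e=[10,13,17] → X
    (5,2)@(11, 5): e=[10,21,9] → X
    (6,2)@(13, 5): e=[10,29,1] → X
    (7,2)@(15, 5): e=[10,37,-7] → .
    (3,3)@(7, 7): e=[-10,3,47] → .
    (4,3)@(9, 7): e=[-10,11,39] → .
    (5,3)@(11, 7): e=[-10,19,31] → .
    (6,3)@(13, 7): e=[-10,27,23] → .
  covered (5 px):
    . . . . . . . . . . . .
    . . . X . . . . . . . .
    . . . X X X X . . . . .
    . . . . . . . . . . . .
    . . . . . . . . . . . .
T2:
  2·area = 50  (B↔C swapped to make it positive)
  edge (14, 4)→(24, 4): d=(10,0) top-left  bias=+0
  edge (24, 4)→(21, 9): d=(-3,5) right/bottom  bias=-1
  edge (21, 9)→(14, 4): d=(-7,-5) top-left  bias=+0
    (8,2)@(17, 5): e=[10,32,8] → X
    (9,2)@(19, 5): e=[10,22,18] → X
    (10,2)@(21, 5): e=[10,12,28] → X
    (11,2)@(23, 5): e=[10,2,38] → X
    (8,3)@(17, 7): e=[30,26,-6] → .
    (9,3)@(19, 7): e=[30,16,4] → X
    (11,3)@(23, 7): e=[30,-4,24] → .
    (9,4)@(19, 9): e=[50,10,-10] → .
    (10,4)@(21, 9): e=[50,0,0] → .  [on edge]
  covered (6 px):
    . . . . . . . . . . . .
    . . . . . . . . . . . .
    . . . . . . . . X X X X
    . . . . . . . . . X X .
    . . . . . . . . . . . .
T3:
  2·area = 72
  edge (20, 6)→(2, 0): d=(-18,-6) top-left  bias=+0
  edge (2, 0)→(14, 0): d=(12,0) top-left  bias=+0
  edge (14, 0)→(20, 6): d=(6,6) right/bottom  bias=-1
    (2,0)@(5, 1): e=[0,12,60] → X  [on edge]
    (3,0)@(7, 1): e=[12,12,48] → X
    (4,0)@(9, 1): e=[24,12,36] → X
    (5,0)@(11, 1): e=[36,12,24] → X
    (6,0)@(13, 1): e=[48,12,12] → X
    (7,0)@(15, 1): e=[60,12,0] → .  [on edge]
    (2,1)@(5, 3): e=[-36,36,72] → .
    (3,1)@(7, 3): e=[-24,36,60] → .
    (4,1)@(9, 3): e=[-12,36,48] → .
    (5,1)@(11, 3): e=[0,36,36] → X  [on edge]
    (7,1)@(15, 3): e=[24,36,12] → X
    (8,1)@(17, 3): e=[36,36,0] → .  [on edge]
    (8,2)@(17, 5): e=[0,60,12] → X  [on edge]
    (9,2)@(19, 5): e=[12,60,0] → .  [on edge]
    (10,3)@(21, 7): e=[-12,84,0] → .  [on edge]
    (11,3)@(23, 7): e=[0,84,-12] → .  [on edge]
    (11,4)@(23, 9): e=[-36,108,0] → .  [on edge]
  covered (9 px):
    . . X X X X X . . . . .
    . . . . . X X X . . . .
    . . . . . . . . X . . .
    . . . . . . . . . . . .
    . . . . . . . . . . . .

Z-buffer (winner per pixel, '.' = empty):
  . . 3 3 3 3 3 . . . . .
  . . . 1 . 3 3 3 0 0 . .
  . . . 1 1 0 0 0 3 2 2 2
  . . . . . 0 . . . 2 2 .
  . . . . . . . . . . . .

Final: 0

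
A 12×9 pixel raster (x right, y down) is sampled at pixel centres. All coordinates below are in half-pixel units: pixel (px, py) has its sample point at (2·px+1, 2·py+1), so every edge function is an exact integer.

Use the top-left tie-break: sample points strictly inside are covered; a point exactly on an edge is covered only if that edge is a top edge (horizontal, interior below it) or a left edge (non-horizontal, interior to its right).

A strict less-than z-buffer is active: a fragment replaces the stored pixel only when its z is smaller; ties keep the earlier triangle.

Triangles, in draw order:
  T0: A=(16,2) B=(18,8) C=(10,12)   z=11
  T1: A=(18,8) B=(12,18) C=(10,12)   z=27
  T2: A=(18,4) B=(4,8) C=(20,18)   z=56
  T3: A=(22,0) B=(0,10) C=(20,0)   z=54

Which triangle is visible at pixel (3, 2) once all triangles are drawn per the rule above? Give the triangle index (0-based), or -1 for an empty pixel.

T0:
  2·area = 56
  edge (16, 2)→(18, 8): d=(2,6) right/bottom  bias=-1
  edge (18, 8)→(10, 12): d=(-8,4) right/bottom  bias=-1
  edge (10, 12)→(16, 2): d=(6,-10) top-left  bias=+0
    (7,2)@(15, 5): e=[12,36,8] → #
    (8,2)@(17, 5): e=[0,28,28] → ·  [on edge]
    (6,3)@(13, 7): e=[28,28,0] → #  [on edge]
    (8,3)@(17, 7): e=[4,12,40] → #
    (9,3)@(19, 7): e=[-8,4,60] → ·
    (6,4)@(13, 9): e=[32,12,12] → #
    (8,4)@(17, 9): e=[8,-4,52] → ·
    (5,5)@(11, 11): e=[48,4,4] → #
    (6,5)@(13, 11): e=[36,-4,24] → ·
    (7,5)@(15, 11): e=[24,-12,44] → ·
    (9,5)@(19, 11): e=[0,-28,84] → ·  [on edge]
    (5,6)@(11, 13): e=[52,-12,16] → ·
    (3,8)@(7, 17): e=[84,-28,0] → ·  [on edge]
    (10,8)@(21, 17): e=[0,-84,140] → ·  [on edge]
  covered (7 px):
    · · · · · · · · · · · ·
    · · · · · · · · · · · ·
    · · · · · · · # · · · ·
    · · · · · · # # # · · ·
    · · · · · · # # · · · ·
    · · · · · # · · · · · ·
    · · · · · · · · · · · ·
    · · · · · · · · · · · ·
    · · · · · · · · · · · ·
T1:
  2·area = 56
  edge (18, 8)→(12, 18): d=(-6,10) right/bottom  bias=-1
  edge (12, 18)→(10, 12): d=(-2,-6) top-left  bias=+0
  edge (10, 12)→(18, 8): d=(8,-4) top-left  bias=+0
    (3,1)@(7, 3): e=[140,0,-84] → ·  [on edge]
    (10,1)@(21, 3): e=[0,84,-28] → ·  [on edge]
    (4,4)@(9, 9): e=[84,0,-28] → ·  [on edge]
    (8,4)@(17, 9): e=[4,48,4] → #
    (9,4)@(19, 9): e=[-16,60,12] → ·
    (6,5)@(13, 11): e=[32,20,4] → #
    (7,5)@(15, 11): e=[12,32,12] → #
    (8,5)@(17, 11): e=[-8,44,20] → ·
    (5,6)@(11, 13): e=[40,4,12] → #
    (7,6)@(15, 13): e=[0,28,28] → ·  [on edge]
    (5,7)@(11, 15): e=[28,0,28] → #  [on edge]
    (7,7)@(15, 15): e=[-12,24,44] → ·
  covered (7 px):
    · · · · · · · · · · · ·
    · · · · · · · · · · · ·
    · · · · · · · · · · · ·
    · · · · · · · · · · · ·
    · · · · · · · · # · · ·
    · · · · · · # # · · · ·
    · · · · · # # · · · · ·
    · · · · · # # · · · · ·
    · · · · · · · · · · · ·
T2:
  2·area = 204  (B↔C swapped to make it positive)
  edge (18, 4)→(20, 18): d=(2,14) right/bottom  bias=-1
  edge (20, 18)→(4, 8): d=(-16,-10) top-left  bias=+0
  edge (4, 8)→(18, 4): d=(14,-4) top-left  bias=+0
    (7,2)@(15, 5): e=[44,158,2] → #
    (8,2)@(17, 5): e=[16,178,10] → #
    (9,2)@(19, 5): e=[-12,198,18] → ·
    (4,3)@(9, 7): e=[132,66,6] → #
    (5,3)@(11, 7): e=[104,86,14] → #
    (6,3)@(13, 7): e=[76,106,22] → #
    (9,3)@(19, 7): e=[-8,166,46] → ·
    (3,4)@(7, 9): e=[164,14,26] → #
    (9,4)@(19, 9): e=[-4,134,74] → ·
    (3,5)@(7, 11): e=[168,-18,54] → ·
    (4,5)@(9, 11): e=[140,2,62] → #
    (9,5)@(19, 11): e=[0,102,102] → ·  [on edge]
  covered (25 px):
    · · · · · · · · · · · ·
    · · · · · · · · · · · ·
    · · · · · · · # # · · ·
    · · · · # # # # # · · ·
    · · · # # # # # # · · ·
    · · · · # # # # # · · ·
    · · · · · · # # # # · ·
    · · · · · · · · # # · ·
    · · · · · · · · · # · ·
T3:
  2·area = 20
  edge (22, 0)→(0, 10): d=(-22,10) right/bottom  bias=-1
  edge (0, 10)→(20, 0): d=(20,-10) top-left  bias=+0
  edge (20, 0)→(22, 0): d=(2,0) top-left  bias=+0
    (9,0)@(19, 1): e=[8,10,2] → #
    (10,0)@(21, 1): e=[-12,30,2] → ·
    (7,1)@(15, 3): e=[4,10,6] → #
    (8,1)@(17, 3): e=[-16,30,6] → ·
    (9,1)@(19, 3): e=[-36,50,6] → ·
    (5,2)@(11, 5): e=[0,10,10] → ·  [on edge]
    (7,2)@(15, 5): e=[-40,50,10] → ·
  covered (2 px):
    · · · · · · · · · # · ·
    · · · · · · · # · · · ·
    · · · · · · · · · · · ·
    · · · · · · · · · · · ·
    · · · · · · · · · · · ·
    · · · · · · · · · · · ·
    · · · · · · · · · · · ·
    · · · · · · · · · · · ·
    · · · · · · · · · · · ·

Z-buffer (winner per pixel, '.' = empty):
  . . . . . . . . . 3 . .
  . . . . . . . 3 . . . .
  . . . . . . . 0 2 . . .
  . . . . 2 2 0 0 0 . . .
  . . . 2 2 2 0 0 1 . . .
  . . . . 2 0 1 1 2 . . .
  . . . . . 1 1 2 2 2 . .
  . . . . . 1 1 . 2 2 . .
  . . . . . . . . . 2 . .

Final: -1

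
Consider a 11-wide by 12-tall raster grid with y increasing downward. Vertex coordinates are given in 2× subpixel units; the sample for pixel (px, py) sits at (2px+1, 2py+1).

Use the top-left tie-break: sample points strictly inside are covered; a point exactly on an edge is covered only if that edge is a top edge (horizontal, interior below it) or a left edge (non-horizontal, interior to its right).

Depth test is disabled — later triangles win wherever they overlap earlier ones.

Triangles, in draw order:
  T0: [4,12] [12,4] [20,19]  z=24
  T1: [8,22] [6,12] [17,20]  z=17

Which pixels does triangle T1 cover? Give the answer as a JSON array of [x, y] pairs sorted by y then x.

T0:
  2·area = 184
  edge (4, 12)→(12, 4): d=(8,-8) top-left  bias=+0
  edge (12, 4)→(20, 19): d=(8,15) right/bottom  bias=-1
  edge (20, 19)→(4, 12): d=(-16,-7) top-left  bias=+0
    (7,0)@(15, 1): e=[0,-69,253] → .  [on edge]
    (6,1)@(13, 3): e=[0,-23,207] → .  [on edge]
    (5,2)@(11, 5): e=[0,23,161] → X  [on edge]
    (6,2)@(13, 5): e=[16,-7,175] → .
    (4,3)@(9, 7): e=[0,69,115] → X  [on edge]
    (6,3)@(13, 7): e=[32,9,143] → X
    (7,3)@(15, 7): e=[48,-21,157] → .
    (3,4)@(7, 9): e=[0,115,69] → X  [on edge]
    (7,4)@(15, 9): e=[64,-5,125] → .
    (2,5)@(5, 11): e=[0,161,23] → X  [on edge]
    (7,5)@(15, 11): e=[80,11,93] → X
    (8,5)@(17, 11): e=[96,-19,107] → .
    (1,6)@(3, 13): e=[0,207,-23] → .  [on edge]
    (0,7)@(1, 15): e=[0,253,-69] → .  [on edge]
  covered (24 px):
    . . . . . . . . . . .
    . . . . . . . . . . .
    . . . . . X . . . . .
    . . . . X X X . . . .
    . . . X X X X . . . .
    . . X X X X X X . . .
    . . . X X X X X . . .
    . . . . . X X X X . .
    . . . . . . . . X . .
    . . . . . . . . . . .
    . . . . . . . . . . .
    . . . . . . . . . . .
T1:
  2·area = 94
  edge (8, 22)→(6, 12): d=(-2,-10) top-left  bias=+0
  edge (6, 12)→(17, 20): d=(11,8) right/bottom  bias=-1
  edge (17, 20)→(8, 22): d=(-9,2) right/bottom  bias=-1
    (2,3)@(5, 7): e=[0,-47,141] → .  [on edge]
    (3,6)@(7, 13): e=[8,3,83] → X
    (4,6)@(9, 13): e=[28,-13,79] → .
    (3,7)@(7, 15): e=[4,25,65] → X
    (4,7)@(9, 15): e=[24,9,61] → X
    (5,7)@(11, 15): e=[44,-7,57] → .
    (3,8)@(7, 17): e=[0,47,47] → X  [on edge]
    (5,8)@(11, 17): e=[40,15,39] → X
    (6,8)@(13, 17): e=[60,-1,35] → .
    (3,9)@(7, 19): e=[-4,69,29] → .
    (4,9)@(9, 19): e=[16,53,25] → X
    (6,9)@(13, 19): e=[56,21,17] → X
  covered (12 px):
    . . . . . . . . . . .
    . . . . . . . . . . .
    . . . . . . . . . . .
    . . . . . . . . . . .
    . . . . . . . . . . .
    . . . . . . . . . . .
    . . . X . . . . . . .
    . . . X X . . . . . .
    . . . X X X . . . . .
    . . . . X X X X . . .
    . . . . X X . . . . .
    . . . . . . . . . . .

Result: [[3,6],[3,7],[4,7],[3,8],[4,8],[5,8],[4,9],[5,9],[6,9],[7,9],[4,10],[5,10]]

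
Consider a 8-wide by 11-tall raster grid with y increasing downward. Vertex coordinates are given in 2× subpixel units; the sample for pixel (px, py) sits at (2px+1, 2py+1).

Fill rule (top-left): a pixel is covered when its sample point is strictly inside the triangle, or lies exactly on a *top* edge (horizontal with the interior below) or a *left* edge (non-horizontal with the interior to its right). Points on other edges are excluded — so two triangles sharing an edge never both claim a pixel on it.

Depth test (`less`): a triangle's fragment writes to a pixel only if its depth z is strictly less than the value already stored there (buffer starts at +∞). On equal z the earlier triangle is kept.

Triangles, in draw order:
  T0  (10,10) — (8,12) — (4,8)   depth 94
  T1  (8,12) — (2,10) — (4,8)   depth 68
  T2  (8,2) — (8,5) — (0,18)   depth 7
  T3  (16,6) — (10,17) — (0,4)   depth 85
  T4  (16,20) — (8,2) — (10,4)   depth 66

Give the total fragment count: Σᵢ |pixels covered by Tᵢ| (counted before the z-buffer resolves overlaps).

T0:
  2·area = 16
  edge (10, 10)→(8, 12): d=(-2,2) right/bottom  bias=-1
  edge (8, 12)→(4, 8): d=(-4,-4) top-left  bias=+0
  edge (4, 8)→(10, 10): d=(6,2) right/bottom  bias=-1
    (0,2)@(1, 5): e=[28,0,-12] → ·  [on edge]
    (7,2)@(15, 5): e=[0,56,-40] → ·  [on edge]
    (0,3)@(1, 7): e=[24,-8,0] → ·  [on edge]
    (1,3)@(3, 7): e=[20,0,-4] → ·  [on edge]
    (6,3)@(13, 7): e=[0,40,-24] → ·  [on edge]
    (2,4)@(5, 9): e=[12,0,4] → #  [on edge]
    (3,4)@(7, 9): e=[8,8,0] → ·  [on edge]
    (5,4)@(11, 9): e=[0,24,-8] → ·  [on edge]
    (2,5)@(5, 11): e=[8,-8,16] → ·
    (3,5)@(7, 11): e=[4,0,12] → #  [on edge]
    (4,5)@(9, 11): e=[0,8,8] → ·  [on edge]
    (6,5)@(13, 11): e=[-8,24,0] → ·  [on edge]
    (3,6)@(7, 13): e=[0,-8,24] → ·  [on edge]
    (4,6)@(9, 13): e=[-4,0,20] → ·  [on edge]
    (2,7)@(5, 15): e=[0,-24,40] → ·  [on edge]
    (5,7)@(11, 15): e=[-12,0,28] → ·  [on edge]
    (1,8)@(3, 17): e=[0,-40,56] → ·  [on edge]
    (6,8)@(13, 17): e=[-20,0,36] → ·  [on edge]
    (0,9)@(1, 19): e=[0,-56,72] → ·  [on edge]
    (7,9)@(15, 19): e=[-28,0,44] → ·  [on edge]
  covered (2 px):
    · · · · · · · ·
    · · · · · · · ·
    · · · · · · · ·
    · · · · · · · ·
    · · # · · · · ·
    · · · # · · · ·
    · · · · · · · ·
    · · · · · · · ·
    · · · · · · · ·
    · · · · · · · ·
    · · · · · · · ·
T1:
  2·area = 16
  edge (8, 12)→(2, 10): d=(-6,-2) top-left  bias=+0
  edge (2, 10)→(4, 8): d=(2,-2) top-left  bias=+0
  edge (4, 8)→(8, 12): d=(4,4) right/bottom  bias=-1
    (5,0)@(11, 1): e=[72,0,-56] → ·  [on edge]
    (4,1)@(9, 3): e=[56,0,-40] → ·  [on edge]
    (0,2)@(1, 5): e=[28,-12,0] → ·  [on edge]
    (3,2)@(7, 5): e=[40,0,-24] → ·  [on edge]
    (1,3)@(3, 7): e=[20,-4,0] → ·  [on edge]
    (2,3)@(5, 7): e=[24,0,-8] → ·  [on edge]
    (1,4)@(3, 9): e=[8,0,8] → #  [on edge]
    (2,4)@(5, 9): e=[12,4,0] → ·  [on edge]
    (0,5)@(1, 11): e=[-8,0,24] → ·  [on edge]
    (1,5)@(3, 11): e=[-4,4,16] → ·
    (2,5)@(5, 11): e=[0,8,8] → #  [on edge]
    (3,5)@(7, 11): e=[4,12,0] → ·  [on edge]
    (4,6)@(9, 13): e=[-4,20,0] → ·  [on edge]
    (5,6)@(11, 13): e=[0,24,-8] → ·  [on edge]
    (5,7)@(11, 15): e=[-12,28,0] → ·  [on edge]
    (6,8)@(13, 17): e=[-20,36,0] → ·  [on edge]
    (7,9)@(15, 19): e=[-28,44,0] → ·  [on edge]
  covered (2 px):
    · · · · · · · ·
    · · · · · · · ·
    · · · · · · · ·
    · · · · · · · ·
    · # · · · · · ·
    · · # · · · · ·
    · · · · · · · ·
    · · · · · · · ·
    · · · · · · · ·
    · · · · · · · ·
    · · · · · · · ·
T2:
  2·area = 24
  edge (8, 2)→(8, 5): d=(0,3) right/bottom  bias=-1
  edge (8, 5)→(0, 18): d=(-8,13) right/bottom  bias=-1
  edge (0, 18)→(8, 2): d=(8,-16) top-left  bias=+0
    (3,2)@(7, 5): e=[3,13,8] → #
    (4,2)@(9, 5): e=[-3,-13,40] → ·
    (3,3)@(7, 7): e=[3,-3,24] → ·
    (2,4)@(5, 9): e=[9,7,8] → #
    (3,4)@(7, 9): e=[3,-19,40] → ·
    (2,5)@(5, 11): e=[9,-9,24] → ·
    (1,6)@(3, 13): e=[15,1,8] → #
    (2,6)@(5, 13): e=[9,-25,40] → ·
    (1,7)@(3, 15): e=[15,-15,24] → ·
  covered (3 px):
    · · · · · · · ·
    · · · · · · · ·
    · · · # · · · ·
    · · · · · · · ·
    · · # · · · · ·
    · · · · · · · ·
    · # · · · · · ·
    · · · · · · · ·
    · · · · · · · ·
    · · · · · · · ·
    · · · · · · · ·
T3:
  2·area = 188
  edge (16, 6)→(10, 17): d=(-6,11) right/bottom  bias=-1
  edge (10, 17)→(0, 4): d=(-10,-13) top-left  bias=+0
  edge (0, 4)→(16, 6): d=(16,2) right/bottom  bias=-1
    (0,2)@(1, 5): e=[171,3,14] → #
    (1,2)@(3, 5): e=[149,29,10] → #
    (2,2)@(5, 5): e=[127,55,6] → #
    (3,2)@(7, 5): e=[105,81,2] → #
    (4,2)@(9, 5): e=[83,107,-2] → ·
    (0,3)@(1, 7): e=[159,-17,46] → ·
    (1,3)@(3, 7): e=[137,9,42] → #
    (4,3)@(9, 7): e=[71,87,30] → #
    (5,3)@(11, 7): e=[49,113,26] → #
    (6,3)@(13, 7): e=[27,139,22] → #
    (7,3)@(15, 7): e=[5,165,18] → #
    (1,4)@(3, 9): e=[125,-11,74] → ·
  covered (25 px):
    · · · · · · · ·
    · · · · · · · ·
    # # # # · · · ·
    · # # # # # # #
    · · # # # # # ·
    · · · # # # # ·
    · · · # # # · ·
    · · · · # # · ·
    · · · · · · · ·
    · · · · · · · ·
    · · · · · · · ·
T4:
  2·area = 20
  edge (16, 20)→(8, 2): d=(-8,-18) top-left  bias=+0
  edge (8, 2)→(10, 4): d=(2,2) right/bottom  bias=-1
  edge (10, 4)→(16, 20): d=(6,16) right/bottom  bias=-1
    (3,0)@(7, 1): e=[-10,0,30] → ·  [on edge]
    (4,1)@(9, 3): e=[10,0,10] → ·  [on edge]
    (5,2)@(11, 5): e=[30,0,-10] → ·  [on edge]
    (5,3)@(11, 7): e=[14,4,2] → #
    (6,3)@(13, 7): e=[50,0,-30] → ·  [on edge]
    (5,4)@(11, 9): e=[-2,8,14] → ·
    (7,4)@(15, 9): e=[70,0,-50] → ·  [on edge]
    (6,6)@(13, 13): e=[2,12,6] → #
    (7,6)@(15, 13): e=[38,8,-26] → ·
    (6,7)@(13, 15): e=[-14,16,18] → ·
  covered (2 px):
    · · · · · · · ·
    · · · · · · · ·
    · · · · · · · ·
    · · · · · # · ·
    · · · · · · · ·
    · · · · · · · ·
    · · · · · · # ·
    · · · · · · · ·
    · · · · · · · ·
    · · · · · · · ·
    · · · · · · · ·

Result: 34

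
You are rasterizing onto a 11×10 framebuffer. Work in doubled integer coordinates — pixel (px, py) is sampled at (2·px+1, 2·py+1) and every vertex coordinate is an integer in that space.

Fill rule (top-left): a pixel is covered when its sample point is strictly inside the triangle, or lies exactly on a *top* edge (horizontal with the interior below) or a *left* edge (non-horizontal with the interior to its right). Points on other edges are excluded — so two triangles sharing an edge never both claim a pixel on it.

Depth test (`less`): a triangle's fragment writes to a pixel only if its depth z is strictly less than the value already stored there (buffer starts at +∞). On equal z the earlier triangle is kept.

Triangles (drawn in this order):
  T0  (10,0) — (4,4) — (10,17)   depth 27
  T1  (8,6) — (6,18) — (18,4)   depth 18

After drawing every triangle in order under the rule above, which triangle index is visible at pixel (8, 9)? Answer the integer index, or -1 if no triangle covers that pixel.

T0:
  2·area = 102  (B↔C swapped to make it positive)
  edge (10, 0)→(10, 17): d=(0,17) right/bottom  bias=-1
  edge (10, 17)→(4, 4): d=(-6,-13) top-left  bias=+0
  edge (4, 4)→(10, 0): d=(6,-4) top-left  bias=+0
    (4,0)@(9, 1): e=[17,83,2] → #
    (5,0)@(11, 1): e=[-17,109,10] → ·
    (3,1)@(7, 3): e=[51,45,6] → #
    (5,1)@(11, 3): e=[-17,97,22] → ·
    (2,2)@(5, 5): e=[85,7,10] → #
    (5,2)@(11, 5): e=[-17,85,34] → ·
    (2,3)@(5, 7): e=[85,-5,22] → ·
    (3,3)@(7, 7): e=[51,21,30] → #
    (5,3)@(11, 7): e=[-17,73,46] → ·
    (3,4)@(7, 9): e=[51,9,42] → #
    (5,4)@(11, 9): e=[-17,61,58] → ·
    (3,5)@(7, 11): e=[51,-3,54] → ·
  covered (12 px):
    · · · · # · · · · · ·
    · · · # # · · · · · ·
    · · # # # · · · · · ·
    · · · # # · · · · · ·
    · · · # # · · · · · ·
    · · · · # · · · · · ·
    · · · · # · · · · · ·
    · · · · · · · · · · ·
    · · · · · · · · · · ·
    · · · · · · · · · · ·
T1:
  2·area = 116  (B↔C swapped to make it positive)
  edge (8, 6)→(18, 4): d=(10,-2) top-left  bias=+0
  edge (18, 4)→(6, 18): d=(-12,14) right/bottom  bias=-1
  edge (6, 18)→(8, 6): d=(2,-12) top-left  bias=+0
    (6,2)@(13, 5): e=[0,58,58] → #  [on edge]
    (7,2)@(15, 5): e=[4,30,82] → #
    (8,2)@(17, 5): e=[8,2,106] → #
    (9,2)@(19, 5): e=[12,-26,130] → ·
    (1,3)@(3, 7): e=[0,174,-58] → ·  [on edge]
    (4,3)@(9, 7): e=[12,90,14] → #
    (5,3)@(11, 7): e=[16,62,38] → #
    (8,3)@(17, 7): e=[28,-22,110] → ·
    (4,4)@(9, 9): e=[32,66,18] → #
    (7,4)@(15, 9): e=[44,-18,90] → ·
    (4,5)@(9, 11): e=[52,42,22] → #
    (6,5)@(13, 11): e=[60,-14,70] → ·
  covered (15 px):
    · · · · · · · · · · ·
    · · · · · · · · · · ·
    · · · · · · # # # · ·
    · · · · # # # # · · ·
    · · · · # # # · · · ·
    · · · · # # · · · · ·
    · · · # # · · · · · ·
    · · · # · · · · · · ·
    · · · · · · · · · · ·
    · · · · · · · · · · ·

Z-buffer (winner per pixel, '.' = empty):
  . . . . 0 . . . . . .
  . . . 0 0 . . . . . .
  . . 0 0 0 . 1 1 1 . .
  . . . 0 1 1 1 1 . . .
  . . . 0 1 1 1 . . . .
  . . . . 1 1 . . . . .
  . . . 1 1 . . . . . .
  . . . 1 . . . . . . .
  . . . . . . . . . . .
  . . . . . . . . . . .

Result: -1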